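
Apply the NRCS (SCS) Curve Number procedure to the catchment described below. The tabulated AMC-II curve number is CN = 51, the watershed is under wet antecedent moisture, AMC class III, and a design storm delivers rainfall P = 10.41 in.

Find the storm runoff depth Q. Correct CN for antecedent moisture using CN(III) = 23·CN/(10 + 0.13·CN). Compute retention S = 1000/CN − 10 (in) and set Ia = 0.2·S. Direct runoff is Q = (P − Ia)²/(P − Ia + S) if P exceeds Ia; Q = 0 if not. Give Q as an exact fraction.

Wet (AMC III): CN(III) = 23·51/(10 + 0.13·51) = 1173/(1663/100) = 117300/1663 ≈ 70.535
S = 1000/(117300/1663) − 10 = 4900/1173 in ≈ 4.177 in
Ia = 0.2·(4900/1173) = 980/1173 in ≈ 0.835 in
Excess rainfall: 10.410 − 0.835 = 9.575 in; P > Ia so Q > 0
Q: (1123093/117300)² ÷ (1613093/117300) = 1261337886649/189215808900 in (≈ 6.666 in)

Q = 1261337886649/189215808900 in ≈ 6.666 in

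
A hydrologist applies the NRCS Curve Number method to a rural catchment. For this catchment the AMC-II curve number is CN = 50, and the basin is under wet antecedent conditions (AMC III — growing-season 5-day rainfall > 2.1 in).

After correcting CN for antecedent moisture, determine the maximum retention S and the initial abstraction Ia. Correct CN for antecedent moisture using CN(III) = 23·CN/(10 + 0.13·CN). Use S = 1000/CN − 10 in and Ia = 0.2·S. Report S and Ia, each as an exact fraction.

CN(III) from CN(II)=50: (23·50)/(10 + 0.13·50) = 2300/33 ≈ 69.697
S = 1000/(2300/33) − 10 = 100/23 in ≈ 4.348 in
Ia = 0.2S: 0.2·4.348 = 0.870 in (exactly 20/23)

S = 100/23 in ≈ 4.348 in; Ia = 20/23 in ≈ 0.870 in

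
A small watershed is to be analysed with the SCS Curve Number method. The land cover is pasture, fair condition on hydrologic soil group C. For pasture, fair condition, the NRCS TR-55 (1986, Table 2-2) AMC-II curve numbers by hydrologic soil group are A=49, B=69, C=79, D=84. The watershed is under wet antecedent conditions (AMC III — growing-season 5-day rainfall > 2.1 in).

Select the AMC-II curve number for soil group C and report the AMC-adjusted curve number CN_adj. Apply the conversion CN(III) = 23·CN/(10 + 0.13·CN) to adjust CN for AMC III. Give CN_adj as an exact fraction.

NRCS table: pasture, fair condition, soil group C → CN(II) = 79
Adjust CN=79 to AMC III: 23·79/(10 + 0.13·79) → 1817 ÷ (2027/100) = 181700/2027 ≈ 89.640

CN_adj = 181700/2027 ≈ 89.640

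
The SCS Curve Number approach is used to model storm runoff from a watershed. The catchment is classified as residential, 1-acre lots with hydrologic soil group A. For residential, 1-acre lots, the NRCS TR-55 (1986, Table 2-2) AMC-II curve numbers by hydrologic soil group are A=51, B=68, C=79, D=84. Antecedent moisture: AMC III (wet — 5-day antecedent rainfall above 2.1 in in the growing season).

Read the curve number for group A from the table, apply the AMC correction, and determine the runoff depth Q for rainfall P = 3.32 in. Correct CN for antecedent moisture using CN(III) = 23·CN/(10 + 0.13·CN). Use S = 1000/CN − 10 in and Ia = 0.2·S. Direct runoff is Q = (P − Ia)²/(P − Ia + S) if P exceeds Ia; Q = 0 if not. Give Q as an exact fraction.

Q = 5308433881/5728902675 in ≈ 0.927 in

NRCS table: residential, 1-acre lots, soil group A → CN(II) = 51
Wet (AMC III): CN(III) = 23·51/(10 + 0.13·51) = 1173/(1663/100) = 117300/1663 ≈ 70.535
S = 1000/(117300/1663) − 10 = 4900/1173 in ≈ 4.177 in
Initial abstraction Ia = S/5 = (4900/1173)/5 = 980/1173 ≈ 0.835 in
P − Ia = 3.320 − 0.835 = 72859/29325 ≈ 2.485 in (> 0, runoff occurs)
Runoff Q = (P−Ia)²/(P−Ia+S) = (2.485)²/(2.485+4.177) = 5308433881/5728902675 ≈ 0.927 in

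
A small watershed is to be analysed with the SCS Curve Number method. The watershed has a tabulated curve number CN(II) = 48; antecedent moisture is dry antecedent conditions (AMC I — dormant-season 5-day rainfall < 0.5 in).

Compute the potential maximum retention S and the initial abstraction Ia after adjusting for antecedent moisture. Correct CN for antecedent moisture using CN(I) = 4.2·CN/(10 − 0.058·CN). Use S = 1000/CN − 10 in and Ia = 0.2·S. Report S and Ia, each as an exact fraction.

S = 1625/63 in ≈ 25.794 in; Ia = 325/63 in ≈ 5.159 in

Dry (AMC I): CN(I) = 4.2·48/(10 − 0.058·48) = (1008/5)/(902/125) = 12600/451 ≈ 27.938
Retention S: 1000/CN − 10 with CN=27.938 → S = 1625/63 ≈ 25.794 in
Ia = 0.2·(1625/63) = 325/63 in ≈ 5.159 in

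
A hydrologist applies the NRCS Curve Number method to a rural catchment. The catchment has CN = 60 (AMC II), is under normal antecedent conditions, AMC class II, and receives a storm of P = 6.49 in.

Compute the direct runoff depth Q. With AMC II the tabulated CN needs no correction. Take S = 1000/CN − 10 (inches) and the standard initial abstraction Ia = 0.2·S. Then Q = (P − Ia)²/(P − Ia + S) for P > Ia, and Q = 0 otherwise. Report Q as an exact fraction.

Q = 2393209/1064100 in ≈ 2.249 in

AMC II — tabulated CN = 60 applies directly.
Max retention: S = 1000/60 − 10 = 20/3 in (≈ 6.667 in)
Ia = 0.2·(20/3) = 4/3 in ≈ 1.333 in
Since P=6.490 > Ia=1.333: effective rainfall P−Ia = 1547/300 in
Runoff Q = (P−Ia)²/(P−Ia+S) = (5.157)²/(5.157+6.667) = 2393209/1064100 ≈ 2.249 in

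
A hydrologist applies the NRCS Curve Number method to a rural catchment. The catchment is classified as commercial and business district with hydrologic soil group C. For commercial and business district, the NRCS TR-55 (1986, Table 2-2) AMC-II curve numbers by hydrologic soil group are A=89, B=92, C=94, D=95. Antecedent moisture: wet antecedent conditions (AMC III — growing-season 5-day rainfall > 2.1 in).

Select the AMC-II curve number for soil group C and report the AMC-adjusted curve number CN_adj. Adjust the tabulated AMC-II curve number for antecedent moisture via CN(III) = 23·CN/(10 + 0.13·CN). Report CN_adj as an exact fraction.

CN_adj = 108100/1111 ≈ 97.300

NRCS table: commercial and business district, soil group C → CN(II) = 94
Wet (AMC III): CN(III) = 23·94/(10 + 0.13·94) = 2162/(1111/50) = 108100/1111 ≈ 97.300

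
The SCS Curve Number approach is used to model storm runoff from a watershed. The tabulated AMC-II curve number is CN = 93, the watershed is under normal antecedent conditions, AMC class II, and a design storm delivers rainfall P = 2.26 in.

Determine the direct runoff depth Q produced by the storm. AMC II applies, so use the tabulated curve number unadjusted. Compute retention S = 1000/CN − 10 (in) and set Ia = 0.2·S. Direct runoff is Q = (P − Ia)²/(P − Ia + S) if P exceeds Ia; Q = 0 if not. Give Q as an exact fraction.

Q = 96216481/61886850 in ≈ 1.555 in

AMC II — tabulated CN = 93 applies directly.
Max retention: S = 1000/93 − 10 = 70/93 in (≈ 0.753 in)
Ia = 0.2·(70/93) = 14/93 in ≈ 0.151 in
Excess rainfall: 2.260 − 0.151 = 2.109 in; P > Ia so Q > 0
Q: (9809/4650)² ÷ (13309/4650) = 96216481/61886850 in (≈ 1.555 in)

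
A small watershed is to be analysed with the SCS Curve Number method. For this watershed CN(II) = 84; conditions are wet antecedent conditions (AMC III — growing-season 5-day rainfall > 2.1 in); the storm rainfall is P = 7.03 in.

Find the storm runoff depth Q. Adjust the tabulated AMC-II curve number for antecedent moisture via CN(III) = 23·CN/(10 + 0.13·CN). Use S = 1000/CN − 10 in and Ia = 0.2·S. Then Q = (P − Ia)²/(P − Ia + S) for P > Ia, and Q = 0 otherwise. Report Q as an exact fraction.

Adjust CN=84 to AMC III: 23·84/(10 + 0.13·84) → 1932 ÷ (523/25) = 48300/523 ≈ 92.352
Retention S: 1000/CN − 10 with CN=92.352 → S = 400/483 ≈ 0.828 in
Ia = 0.2S: 0.2·0.828 = 0.166 in (exactly 80/483)
P − Ia = 7.030 − 0.166 = 331549/48300 ≈ 6.864 in (> 0, runoff occurs)
Q: (331549/48300)² ÷ (371549/48300) = 109924739401/17945816700 in (≈ 6.125 in)

Q = 109924739401/17945816700 in ≈ 6.125 in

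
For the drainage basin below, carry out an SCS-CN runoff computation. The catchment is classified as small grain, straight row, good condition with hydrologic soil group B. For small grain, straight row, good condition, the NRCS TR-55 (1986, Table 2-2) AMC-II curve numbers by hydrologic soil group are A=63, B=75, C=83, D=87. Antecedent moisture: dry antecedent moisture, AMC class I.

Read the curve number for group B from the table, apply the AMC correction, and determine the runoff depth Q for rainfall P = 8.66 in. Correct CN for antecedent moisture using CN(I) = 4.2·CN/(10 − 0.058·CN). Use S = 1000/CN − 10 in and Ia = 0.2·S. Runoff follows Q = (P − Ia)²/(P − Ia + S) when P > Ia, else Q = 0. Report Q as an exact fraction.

NRCS table: small grain, straight row, good condition, soil group B → CN(II) = 75
Dry (AMC I): CN(I) = 4.2·75/(10 − 0.058·75) = 315/(113/20) = 6300/113 ≈ 55.752
Max retention: S = 1000/(6300/113) − 10 = 500/63 in (≈ 7.937 in)
Ia = 0.2·(500/63) = 100/63 in ≈ 1.587 in
Excess rainfall: 8.660 − 1.587 = 7.073 in; P > Ia so Q > 0
Runoff Q = (P−Ia)²/(P−Ia+S) = (7.073)²/(7.073+7.937) = 496353841/148928850 ≈ 3.333 in

Q = 496353841/148928850 in ≈ 3.333 in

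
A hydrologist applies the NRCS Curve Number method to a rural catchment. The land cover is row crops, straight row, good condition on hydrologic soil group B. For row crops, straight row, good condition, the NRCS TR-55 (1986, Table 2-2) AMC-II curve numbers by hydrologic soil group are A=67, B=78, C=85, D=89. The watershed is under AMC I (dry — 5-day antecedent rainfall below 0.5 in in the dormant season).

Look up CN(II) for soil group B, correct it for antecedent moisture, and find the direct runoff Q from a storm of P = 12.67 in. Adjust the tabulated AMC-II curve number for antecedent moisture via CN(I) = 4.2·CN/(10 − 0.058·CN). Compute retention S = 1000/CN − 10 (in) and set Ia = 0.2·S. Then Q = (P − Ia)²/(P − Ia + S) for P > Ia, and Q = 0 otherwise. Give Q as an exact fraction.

Q = 860577194929/121021418700 in ≈ 7.111 in

NRCS table: row crops, straight row, good condition, soil group B → CN(II) = 78
Dry (AMC I): CN(I) = 4.2·78/(10 − 0.058·78) = (1638/5)/(1369/250) = 81900/1369 ≈ 59.825
Max retention: S = 1000/(81900/1369) − 10 = 5500/819 in (≈ 6.716 in)
Ia = 0.2·(5500/819) = 1100/819 in ≈ 1.343 in
Excess rainfall: 12.670 − 1.343 = 11.327 in; P > Ia so Q > 0
Runoff Q = (P−Ia)²/(P−Ia+S) = (11.327)²/(11.327+6.716) = 860577194929/121021418700 ≈ 7.111 in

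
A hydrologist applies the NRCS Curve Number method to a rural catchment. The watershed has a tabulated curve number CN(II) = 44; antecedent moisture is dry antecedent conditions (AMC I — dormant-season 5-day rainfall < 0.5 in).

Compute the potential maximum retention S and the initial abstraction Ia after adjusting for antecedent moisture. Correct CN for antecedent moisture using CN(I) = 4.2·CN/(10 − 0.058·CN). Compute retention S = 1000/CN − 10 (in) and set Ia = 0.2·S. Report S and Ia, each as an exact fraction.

CN(I) from CN(II)=44: (4.2·44)/(10 − 0.058·44) = 3300/133 ≈ 24.812
S = 1000/(3300/133) − 10 = 1000/33 in ≈ 30.303 in
Ia = 0.2S: 0.2·30.303 = 6.061 in (exactly 200/33)

S = 1000/33 in ≈ 30.303 in; Ia = 200/33 in ≈ 6.061 in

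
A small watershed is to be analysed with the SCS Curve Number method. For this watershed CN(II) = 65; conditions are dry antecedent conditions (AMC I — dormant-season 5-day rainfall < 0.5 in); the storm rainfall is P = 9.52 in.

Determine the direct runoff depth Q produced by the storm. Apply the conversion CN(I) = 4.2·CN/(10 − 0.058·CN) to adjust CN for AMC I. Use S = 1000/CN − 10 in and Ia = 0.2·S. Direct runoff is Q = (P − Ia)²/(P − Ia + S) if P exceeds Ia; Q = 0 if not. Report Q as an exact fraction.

Q = 22997762/9399975 in ≈ 2.447 in

Dry (AMC I): CN(I) = 4.2·65/(10 − 0.058·65) = 273/(623/100) = 3900/89 ≈ 43.820
S = 1000/(3900/89) − 10 = 500/39 in ≈ 12.821 in
Ia = 0.2S: 0.2·12.821 = 2.564 in (exactly 100/39)
P − Ia = 9.520 − 2.564 = 6782/975 ≈ 6.956 in (> 0, runoff occurs)
Q: (6782/975)² ÷ (19282/975) = 22997762/9399975 in (≈ 2.447 in)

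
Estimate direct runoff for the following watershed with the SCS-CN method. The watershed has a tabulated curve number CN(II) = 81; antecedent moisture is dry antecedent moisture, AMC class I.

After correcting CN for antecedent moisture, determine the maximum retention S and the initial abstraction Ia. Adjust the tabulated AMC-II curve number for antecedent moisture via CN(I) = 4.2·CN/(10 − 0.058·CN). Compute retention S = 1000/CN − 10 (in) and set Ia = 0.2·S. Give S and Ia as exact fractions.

S = 9500/1701 in ≈ 5.585 in; Ia = 1900/1701 in ≈ 1.117 in

Adjust CN=81 to AMC I: 4.2·81/(10 − 0.058·81) → (1701/5) ÷ (2651/500) = 170100/2651 ≈ 64.164
S = 1000/(170100/2651) − 10 = 9500/1701 in ≈ 5.585 in
Ia = 0.2·(9500/1701) = 1900/1701 in ≈ 1.117 in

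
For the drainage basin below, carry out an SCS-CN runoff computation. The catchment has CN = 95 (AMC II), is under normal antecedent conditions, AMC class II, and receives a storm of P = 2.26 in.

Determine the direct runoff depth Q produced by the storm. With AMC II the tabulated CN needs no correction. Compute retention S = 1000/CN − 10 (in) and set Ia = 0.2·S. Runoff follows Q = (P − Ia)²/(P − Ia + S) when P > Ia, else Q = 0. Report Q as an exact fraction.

CN(II) = 95; AMC II needs no correction.
Max retention: S = 1000/95 − 10 = 10/19 in (≈ 0.526 in)
Ia = 0.2S: 0.2·0.526 = 0.105 in (exactly 2/19)
Since P=2.260 > Ia=0.105: effective rainfall P−Ia = 2047/950 in
Q = (2047/950)²/((2047/950) + 10/19) = (4190209/902500)/(2547/950) = 4190209/2419650 in ≈ 1.732 in

Q = 4190209/2419650 in ≈ 1.732 in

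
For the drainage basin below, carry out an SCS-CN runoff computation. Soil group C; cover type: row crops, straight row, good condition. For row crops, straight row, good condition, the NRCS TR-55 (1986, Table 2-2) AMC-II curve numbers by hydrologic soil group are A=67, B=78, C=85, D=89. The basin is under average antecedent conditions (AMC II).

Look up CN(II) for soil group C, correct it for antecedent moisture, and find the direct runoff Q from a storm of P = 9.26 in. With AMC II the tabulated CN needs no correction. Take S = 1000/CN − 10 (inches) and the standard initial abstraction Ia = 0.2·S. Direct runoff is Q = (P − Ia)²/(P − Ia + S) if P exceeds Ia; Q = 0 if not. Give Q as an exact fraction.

Q = 57320041/7710350 in ≈ 7.434 in

NRCS table: row crops, straight row, good condition, soil group C → CN(II) = 85
Average conditions: CN = 85 (no AMC adjustment).
Max retention: S = 1000/85 − 10 = 30/17 in (≈ 1.765 in)
Ia = 0.2S: 0.2·1.765 = 0.353 in (exactly 6/17)
P − Ia = 9.260 − 0.353 = 7571/850 ≈ 8.907 in (> 0, runoff occurs)
Q = (7571/850)²/((7571/850) + 30/17) = (57320041/722500)/(9071/850) = 57320041/7710350 in ≈ 7.434 in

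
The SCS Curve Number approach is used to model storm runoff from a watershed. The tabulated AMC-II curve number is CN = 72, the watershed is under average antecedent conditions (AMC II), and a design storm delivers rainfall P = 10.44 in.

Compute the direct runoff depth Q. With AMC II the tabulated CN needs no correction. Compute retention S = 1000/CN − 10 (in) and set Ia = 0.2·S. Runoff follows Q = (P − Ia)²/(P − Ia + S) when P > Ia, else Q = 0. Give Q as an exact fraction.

AMC II — tabulated CN = 72 applies directly.
Max retention: S = 1000/72 − 10 = 35/9 in (≈ 3.889 in)
Initial abstraction Ia = S/5 = (35/9)/5 = 7/9 ≈ 0.778 in
P − Ia = 10.440 − 0.778 = 2174/225 ≈ 9.662 in (> 0, runoff occurs)
Q: (2174/225)² ÷ (3049/225) = 4726276/686025 in (≈ 6.889 in)

Q = 4726276/686025 in ≈ 6.889 in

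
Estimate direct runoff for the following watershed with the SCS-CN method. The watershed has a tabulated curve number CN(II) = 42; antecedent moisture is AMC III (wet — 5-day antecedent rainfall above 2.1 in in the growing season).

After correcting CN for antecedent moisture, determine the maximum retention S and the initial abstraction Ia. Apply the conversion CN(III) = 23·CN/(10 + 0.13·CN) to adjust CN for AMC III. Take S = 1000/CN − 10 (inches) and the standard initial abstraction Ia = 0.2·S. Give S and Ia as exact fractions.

Wet (AMC III): CN(III) = 23·42/(10 + 0.13·42) = 966/(773/50) = 48300/773 ≈ 62.484
S = 1000/(48300/773) − 10 = 2900/483 in ≈ 6.004 in
Initial abstraction Ia = S/5 = (2900/483)/5 = 580/483 ≈ 1.201 in

S = 2900/483 in ≈ 6.004 in; Ia = 580/483 in ≈ 1.201 in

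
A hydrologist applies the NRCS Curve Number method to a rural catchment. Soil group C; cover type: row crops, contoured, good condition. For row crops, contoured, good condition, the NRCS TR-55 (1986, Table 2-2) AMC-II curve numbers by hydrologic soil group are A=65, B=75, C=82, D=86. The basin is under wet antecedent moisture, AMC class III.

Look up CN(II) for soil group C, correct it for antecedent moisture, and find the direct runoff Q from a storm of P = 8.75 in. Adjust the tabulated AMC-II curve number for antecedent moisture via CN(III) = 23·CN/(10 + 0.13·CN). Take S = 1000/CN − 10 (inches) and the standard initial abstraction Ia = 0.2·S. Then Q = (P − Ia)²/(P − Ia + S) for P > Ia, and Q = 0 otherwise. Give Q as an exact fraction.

Q = 208464245/27071644 in ≈ 7.700 in

NRCS table: row crops, contoured, good condition, soil group C → CN(II) = 82
Wet (AMC III): CN(III) = 23·82/(10 + 0.13·82) = 1886/(1033/50) = 94300/1033 ≈ 91.288
S = 1000/(94300/1033) − 10 = 900/943 in ≈ 0.954 in
Ia = 0.2·(900/943) = 180/943 in ≈ 0.191 in
P − Ia = 8.750 − 0.191 = 32285/3772 ≈ 8.559 in (> 0, runoff occurs)
Q: (32285/3772)² ÷ (35885/3772) = 208464245/27071644 in (≈ 7.700 in)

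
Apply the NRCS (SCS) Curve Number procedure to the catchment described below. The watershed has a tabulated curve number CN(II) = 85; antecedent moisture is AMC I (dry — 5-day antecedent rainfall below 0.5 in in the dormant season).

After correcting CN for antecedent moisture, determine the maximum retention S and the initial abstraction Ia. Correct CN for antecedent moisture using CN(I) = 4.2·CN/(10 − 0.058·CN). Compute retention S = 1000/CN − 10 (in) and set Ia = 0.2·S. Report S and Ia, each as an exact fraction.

S = 500/119 in ≈ 4.202 in; Ia = 100/119 in ≈ 0.840 in

Adjust CN=85 to AMC I: 4.2·85/(10 − 0.058·85) → 357 ÷ (507/100) = 11900/169 ≈ 70.414
Max retention: S = 1000/(11900/169) − 10 = 500/119 in (≈ 4.202 in)
Ia = 0.2S: 0.2·4.202 = 0.840 in (exactly 100/119)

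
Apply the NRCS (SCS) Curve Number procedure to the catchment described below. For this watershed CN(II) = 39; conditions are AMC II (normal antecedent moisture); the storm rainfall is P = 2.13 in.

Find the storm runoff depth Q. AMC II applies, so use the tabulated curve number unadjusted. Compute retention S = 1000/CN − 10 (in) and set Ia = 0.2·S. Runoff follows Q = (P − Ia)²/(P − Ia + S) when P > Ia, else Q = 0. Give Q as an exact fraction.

CN(II) = 39; AMC II needs no correction.
S = 1000/39 − 10 = 610/39 in ≈ 15.641 in
Initial abstraction Ia = S/5 = (610/39)/5 = 122/39 ≈ 3.128 in
P = 2.130 ≤ Ia = 3.128 in: entire storm abstracted, Q = 0.

Q = 0 in ≈ 0.000 in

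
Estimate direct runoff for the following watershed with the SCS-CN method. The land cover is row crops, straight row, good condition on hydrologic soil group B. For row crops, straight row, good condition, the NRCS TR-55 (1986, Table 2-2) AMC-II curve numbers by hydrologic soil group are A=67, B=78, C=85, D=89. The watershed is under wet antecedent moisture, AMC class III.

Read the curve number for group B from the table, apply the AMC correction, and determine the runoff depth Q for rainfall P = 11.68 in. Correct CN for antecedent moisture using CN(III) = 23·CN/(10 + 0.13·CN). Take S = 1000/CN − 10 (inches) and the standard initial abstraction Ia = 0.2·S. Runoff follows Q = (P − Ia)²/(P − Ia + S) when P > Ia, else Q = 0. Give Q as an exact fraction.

Q = 16438316944/1591748925 in ≈ 10.327 in

NRCS table: row crops, straight row, good condition, soil group B → CN(II) = 78
Adjust CN=78 to AMC III: 23·78/(10 + 0.13·78) → 1794 ÷ (1007/50) = 89700/1007 ≈ 89.076
S = 1000/(89700/1007) − 10 = 1100/897 in ≈ 1.226 in
Initial abstraction Ia = S/5 = (1100/897)/5 = 220/897 ≈ 0.245 in
P − Ia = 11.680 − 0.245 = 256424/22425 ≈ 11.435 in (> 0, runoff occurs)
Q: (256424/22425)² ÷ (283924/22425) = 16438316944/1591748925 in (≈ 10.327 in)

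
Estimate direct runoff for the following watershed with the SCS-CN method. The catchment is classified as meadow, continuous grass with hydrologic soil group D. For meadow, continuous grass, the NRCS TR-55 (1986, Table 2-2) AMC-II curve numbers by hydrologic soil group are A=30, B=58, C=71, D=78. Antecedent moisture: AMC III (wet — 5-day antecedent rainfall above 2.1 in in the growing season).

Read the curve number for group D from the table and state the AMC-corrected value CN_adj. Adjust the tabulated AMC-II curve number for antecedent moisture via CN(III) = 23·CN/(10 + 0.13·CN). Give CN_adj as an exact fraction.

NRCS table: meadow, continuous grass, soil group D → CN(II) = 78
Wet (AMC III): CN(III) = 23·78/(10 + 0.13·78) = 1794/(1007/50) = 89700/1007 ≈ 89.076

CN_adj = 89700/1007 ≈ 89.076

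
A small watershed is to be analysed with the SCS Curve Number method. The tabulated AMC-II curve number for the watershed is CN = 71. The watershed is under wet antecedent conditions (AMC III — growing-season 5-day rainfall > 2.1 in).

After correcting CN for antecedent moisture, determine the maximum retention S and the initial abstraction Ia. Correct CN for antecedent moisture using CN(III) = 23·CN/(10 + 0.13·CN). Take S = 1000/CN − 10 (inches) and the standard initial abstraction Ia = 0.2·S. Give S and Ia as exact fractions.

S = 2900/1633 in ≈ 1.776 in; Ia = 580/1633 in ≈ 0.355 in

CN(III) from CN(II)=71: (23·71)/(10 + 0.13·71) = 163300/1923 ≈ 84.919
S = 1000/(163300/1923) − 10 = 2900/1633 in ≈ 1.776 in
Ia = 0.2·(2900/1633) = 580/1633 in ≈ 0.355 in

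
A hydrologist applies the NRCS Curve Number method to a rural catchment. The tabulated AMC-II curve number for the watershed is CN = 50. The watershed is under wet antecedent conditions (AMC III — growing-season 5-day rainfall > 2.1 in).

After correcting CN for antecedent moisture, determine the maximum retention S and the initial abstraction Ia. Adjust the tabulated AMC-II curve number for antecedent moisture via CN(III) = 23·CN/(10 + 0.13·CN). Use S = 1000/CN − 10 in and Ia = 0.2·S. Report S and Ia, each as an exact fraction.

S = 100/23 in ≈ 4.348 in; Ia = 20/23 in ≈ 0.870 in

Adjust CN=50 to AMC III: 23·50/(10 + 0.13·50) → 1150 ÷ (33/2) = 2300/33 ≈ 69.697
S = 1000/(2300/33) − 10 = 100/23 in ≈ 4.348 in
Ia = 0.2·(100/23) = 20/23 in ≈ 0.870 in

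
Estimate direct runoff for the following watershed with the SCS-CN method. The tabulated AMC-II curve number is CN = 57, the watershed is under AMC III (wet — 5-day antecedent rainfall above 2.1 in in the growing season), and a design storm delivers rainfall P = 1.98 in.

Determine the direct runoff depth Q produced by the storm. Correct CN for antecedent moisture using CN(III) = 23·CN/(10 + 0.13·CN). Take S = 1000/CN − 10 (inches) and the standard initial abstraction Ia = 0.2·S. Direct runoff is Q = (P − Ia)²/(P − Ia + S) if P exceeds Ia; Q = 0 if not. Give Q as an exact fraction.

Q = 7532330521/19782268950 in ≈ 0.381 in

CN(III) from CN(II)=57: (23·57)/(10 + 0.13·57) = 131100/1741 ≈ 75.302
Max retention: S = 1000/(131100/1741) − 10 = 4300/1311 in (≈ 3.280 in)
Initial abstraction Ia = S/5 = (4300/1311)/5 = 860/1311 ≈ 0.656 in
Since P=1.980 > Ia=0.656: effective rainfall P−Ia = 86789/65550 in
Runoff Q = (P−Ia)²/(P−Ia+S) = (1.324)²/(1.324+3.280) = 7532330521/19782268950 ≈ 0.381 in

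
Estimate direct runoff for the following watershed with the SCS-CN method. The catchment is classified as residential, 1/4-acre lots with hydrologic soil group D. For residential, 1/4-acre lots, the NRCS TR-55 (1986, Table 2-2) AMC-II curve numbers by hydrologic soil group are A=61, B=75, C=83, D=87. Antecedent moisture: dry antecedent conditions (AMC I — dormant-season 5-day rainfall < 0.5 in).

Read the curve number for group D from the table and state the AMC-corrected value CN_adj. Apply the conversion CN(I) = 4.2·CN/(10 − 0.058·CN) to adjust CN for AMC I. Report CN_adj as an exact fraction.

CN_adj = 182700/2477 ≈ 73.759

NRCS table: residential, 1/4-acre lots, soil group D → CN(II) = 87
CN(I) from CN(II)=87: (4.2·87)/(10 − 0.058·87) = 182700/2477 ≈ 73.759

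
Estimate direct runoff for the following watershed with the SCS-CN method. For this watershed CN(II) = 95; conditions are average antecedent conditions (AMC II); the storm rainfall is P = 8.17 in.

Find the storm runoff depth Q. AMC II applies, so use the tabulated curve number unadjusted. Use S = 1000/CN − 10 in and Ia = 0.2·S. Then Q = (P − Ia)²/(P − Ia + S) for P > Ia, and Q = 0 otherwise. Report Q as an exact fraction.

Average conditions: CN = 95 (no AMC adjustment).
Max retention: S = 1000/95 − 10 = 10/19 in (≈ 0.526 in)
Ia = 0.2·(10/19) = 2/19 in ≈ 0.105 in
P − Ia = 8.170 − 0.105 = 15323/1900 ≈ 8.065 in (> 0, runoff occurs)
Q: (15323/1900)² ÷ (16323/1900) = 234794329/31013700 in (≈ 7.571 in)

Q = 234794329/31013700 in ≈ 7.571 in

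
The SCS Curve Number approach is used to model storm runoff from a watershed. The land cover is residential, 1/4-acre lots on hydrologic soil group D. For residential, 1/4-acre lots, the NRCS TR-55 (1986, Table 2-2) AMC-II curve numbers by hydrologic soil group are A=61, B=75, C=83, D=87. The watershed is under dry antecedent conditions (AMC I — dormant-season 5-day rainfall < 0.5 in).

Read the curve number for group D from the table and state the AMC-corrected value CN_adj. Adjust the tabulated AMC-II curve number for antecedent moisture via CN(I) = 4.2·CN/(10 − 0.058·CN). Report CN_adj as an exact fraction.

NRCS table: residential, 1/4-acre lots, soil group D → CN(II) = 87
Dry (AMC I): CN(I) = 4.2·87/(10 − 0.058·87) = (1827/5)/(2477/500) = 182700/2477 ≈ 73.759

CN_adj = 182700/2477 ≈ 73.759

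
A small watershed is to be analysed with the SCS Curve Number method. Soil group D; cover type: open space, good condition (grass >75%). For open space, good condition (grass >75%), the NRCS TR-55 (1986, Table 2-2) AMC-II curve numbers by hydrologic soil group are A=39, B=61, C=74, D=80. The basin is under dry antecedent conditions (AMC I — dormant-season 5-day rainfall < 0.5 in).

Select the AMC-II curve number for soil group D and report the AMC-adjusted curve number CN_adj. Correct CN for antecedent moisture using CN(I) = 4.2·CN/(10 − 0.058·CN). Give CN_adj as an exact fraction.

NRCS table: open space, good condition (grass >75%), soil group D → CN(II) = 80
CN(I) from CN(II)=80: (4.2·80)/(10 − 0.058·80) = 4200/67 ≈ 62.687

CN_adj = 4200/67 ≈ 62.687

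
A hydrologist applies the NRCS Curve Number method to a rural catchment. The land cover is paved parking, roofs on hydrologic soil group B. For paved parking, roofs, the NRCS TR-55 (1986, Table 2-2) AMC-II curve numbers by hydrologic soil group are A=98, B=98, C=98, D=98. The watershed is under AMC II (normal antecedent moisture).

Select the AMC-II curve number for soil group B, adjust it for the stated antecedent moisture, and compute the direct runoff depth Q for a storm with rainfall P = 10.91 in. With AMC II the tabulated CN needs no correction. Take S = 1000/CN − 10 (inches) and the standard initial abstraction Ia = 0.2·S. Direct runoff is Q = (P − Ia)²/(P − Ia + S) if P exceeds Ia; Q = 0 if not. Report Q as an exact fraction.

NRCS table: paved parking, roofs, soil group B → CN(II) = 98
CN(II) = 98; AMC II needs no correction.
Retention S: 1000/CN − 10 with CN=98.000 → S = 10/49 ≈ 0.204 in
Ia = 0.2·(10/49) = 2/49 in ≈ 0.041 in
P − Ia = 10.910 − 0.041 = 53259/4900 ≈ 10.869 in (> 0, runoff occurs)
Q: (53259/4900)² ÷ (54259/4900) = 2836521081/265869100 in (≈ 10.669 in)

Q = 2836521081/265869100 in ≈ 10.669 in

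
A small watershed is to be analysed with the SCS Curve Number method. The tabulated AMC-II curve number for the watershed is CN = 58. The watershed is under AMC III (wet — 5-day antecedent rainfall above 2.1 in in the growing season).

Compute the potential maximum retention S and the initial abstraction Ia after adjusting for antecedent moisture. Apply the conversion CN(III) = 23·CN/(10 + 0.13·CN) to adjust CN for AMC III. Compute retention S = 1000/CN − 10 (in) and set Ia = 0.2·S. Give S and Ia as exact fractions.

Adjust CN=58 to AMC III: 23·58/(10 + 0.13·58) → 1334 ÷ (877/50) = 66700/877 ≈ 76.055
S = 1000/(66700/877) − 10 = 2100/667 in ≈ 3.148 in
Initial abstraction Ia = S/5 = (2100/667)/5 = 420/667 ≈ 0.630 in

S = 2100/667 in ≈ 3.148 in; Ia = 420/667 in ≈ 0.630 in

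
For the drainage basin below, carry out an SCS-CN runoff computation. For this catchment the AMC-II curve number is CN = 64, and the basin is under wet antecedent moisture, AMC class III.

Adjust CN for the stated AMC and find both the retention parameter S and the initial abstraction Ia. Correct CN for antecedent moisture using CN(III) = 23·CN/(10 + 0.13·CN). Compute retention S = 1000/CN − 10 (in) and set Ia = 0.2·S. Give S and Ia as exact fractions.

Adjust CN=64 to AMC III: 23·64/(10 + 0.13·64) → 1472 ÷ (458/25) = 18400/229 ≈ 80.349
Max retention: S = 1000/(18400/229) − 10 = 225/92 in (≈ 2.446 in)
Ia = 0.2S: 0.2·2.446 = 0.489 in (exactly 45/92)

S = 225/92 in ≈ 2.446 in; Ia = 45/92 in ≈ 0.489 in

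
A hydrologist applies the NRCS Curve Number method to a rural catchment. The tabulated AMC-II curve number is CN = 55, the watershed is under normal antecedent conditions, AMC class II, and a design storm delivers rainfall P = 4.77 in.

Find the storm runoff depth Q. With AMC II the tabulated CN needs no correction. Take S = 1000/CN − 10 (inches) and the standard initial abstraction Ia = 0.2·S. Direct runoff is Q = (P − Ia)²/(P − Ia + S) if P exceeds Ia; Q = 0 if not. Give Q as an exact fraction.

Q = 440067/507100 in ≈ 0.868 in

CN(II) = 55; AMC II needs no correction.
Max retention: S = 1000/55 − 10 = 90/11 in (≈ 8.182 in)
Initial abstraction Ia = S/5 = (90/11)/5 = 18/11 ≈ 1.636 in
P − Ia = 4.770 − 1.636 = 3447/1100 ≈ 3.134 in (> 0, runoff occurs)
Runoff Q = (P−Ia)²/(P−Ia+S) = (3.134)²/(3.134+8.182) = 440067/507100 ≈ 0.868 in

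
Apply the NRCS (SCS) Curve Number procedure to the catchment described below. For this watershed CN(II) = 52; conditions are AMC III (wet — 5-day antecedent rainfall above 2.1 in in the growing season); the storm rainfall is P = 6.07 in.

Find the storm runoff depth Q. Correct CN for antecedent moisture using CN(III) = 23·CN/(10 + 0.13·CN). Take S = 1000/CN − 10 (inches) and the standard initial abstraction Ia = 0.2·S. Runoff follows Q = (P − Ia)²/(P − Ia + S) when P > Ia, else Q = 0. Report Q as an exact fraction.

Adjust CN=52 to AMC III: 23·52/(10 + 0.13·52) → 1196 ÷ (419/25) = 29900/419 ≈ 71.360
Retention S: 1000/CN − 10 with CN=71.360 → S = 1200/299 ≈ 4.013 in
Initial abstraction Ia = S/5 = (1200/299)/5 = 240/299 ≈ 0.803 in
P − Ia = 6.070 − 0.803 = 157493/29900 ≈ 5.267 in (> 0, runoff occurs)
Q = (157493/29900)²/((157493/29900) + 1200/299) = (24804045049/894010000)/(277493/29900) = 24804045049/8297040700 in ≈ 2.990 in

Q = 24804045049/8297040700 in ≈ 2.990 in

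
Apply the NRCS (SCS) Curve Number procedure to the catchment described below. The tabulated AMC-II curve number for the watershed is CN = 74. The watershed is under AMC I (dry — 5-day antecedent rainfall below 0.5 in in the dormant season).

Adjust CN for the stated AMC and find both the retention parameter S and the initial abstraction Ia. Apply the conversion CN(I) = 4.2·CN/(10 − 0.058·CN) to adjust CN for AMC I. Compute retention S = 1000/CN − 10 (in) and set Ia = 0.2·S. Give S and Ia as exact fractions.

Adjust CN=74 to AMC I: 4.2·74/(10 − 0.058·74) → (1554/5) ÷ (1427/250) = 77700/1427 ≈ 54.450
S = 1000/(77700/1427) − 10 = 6500/777 in ≈ 8.366 in
Ia = 0.2S: 0.2·8.366 = 1.673 in (exactly 1300/777)

S = 6500/777 in ≈ 8.366 in; Ia = 1300/777 in ≈ 1.673 in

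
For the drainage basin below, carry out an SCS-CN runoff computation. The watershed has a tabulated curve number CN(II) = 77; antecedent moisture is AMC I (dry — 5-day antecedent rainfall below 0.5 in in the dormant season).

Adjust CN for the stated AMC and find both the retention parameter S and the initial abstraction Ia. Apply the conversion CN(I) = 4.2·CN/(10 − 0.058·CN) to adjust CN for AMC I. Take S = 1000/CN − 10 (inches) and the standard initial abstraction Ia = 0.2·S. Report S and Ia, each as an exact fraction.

S = 11500/1617 in ≈ 7.112 in; Ia = 2300/1617 in ≈ 1.422 in

Adjust CN=77 to AMC I: 4.2·77/(10 − 0.058·77) → (1617/5) ÷ (2767/500) = 161700/2767 ≈ 58.439
S = 1000/(161700/2767) − 10 = 11500/1617 in ≈ 7.112 in
Ia = 0.2·(11500/1617) = 2300/1617 in ≈ 1.422 in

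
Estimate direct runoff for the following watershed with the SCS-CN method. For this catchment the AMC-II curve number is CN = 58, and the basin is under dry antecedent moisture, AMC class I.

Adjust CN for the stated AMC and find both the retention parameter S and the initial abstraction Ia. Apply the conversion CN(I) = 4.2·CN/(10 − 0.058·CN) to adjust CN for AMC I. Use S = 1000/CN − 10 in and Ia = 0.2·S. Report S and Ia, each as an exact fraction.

S = 500/29 in ≈ 17.241 in; Ia = 100/29 in ≈ 3.448 in

Dry (AMC I): CN(I) = 4.2·58/(10 − 0.058·58) = (1218/5)/(1659/250) = 2900/79 ≈ 36.709
Max retention: S = 1000/(2900/79) − 10 = 500/29 in (≈ 17.241 in)
Initial abstraction Ia = S/5 = (500/29)/5 = 100/29 ≈ 3.448 in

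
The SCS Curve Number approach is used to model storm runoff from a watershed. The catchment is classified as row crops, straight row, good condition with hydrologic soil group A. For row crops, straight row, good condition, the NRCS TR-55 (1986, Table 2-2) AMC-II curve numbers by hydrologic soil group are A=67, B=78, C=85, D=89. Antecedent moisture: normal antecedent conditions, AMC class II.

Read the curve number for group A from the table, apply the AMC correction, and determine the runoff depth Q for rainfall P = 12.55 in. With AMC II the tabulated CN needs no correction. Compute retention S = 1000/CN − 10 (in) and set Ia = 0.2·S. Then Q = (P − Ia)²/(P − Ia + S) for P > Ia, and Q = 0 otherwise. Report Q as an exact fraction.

NRCS table: row crops, straight row, good condition, soil group A → CN(II) = 67
AMC II — tabulated CN = 67 applies directly.
Max retention: S = 1000/67 − 10 = 330/67 in (≈ 4.925 in)
Ia = 0.2S: 0.2·4.925 = 0.985 in (exactly 66/67)
Excess rainfall: 12.550 − 0.985 = 11.565 in; P > Ia so Q > 0
Runoff Q = (P−Ia)²/(P−Ia+S) = (11.565)²/(11.565+4.925) = 240157009/29609980 ≈ 8.111 in

Q = 240157009/29609980 in ≈ 8.111 in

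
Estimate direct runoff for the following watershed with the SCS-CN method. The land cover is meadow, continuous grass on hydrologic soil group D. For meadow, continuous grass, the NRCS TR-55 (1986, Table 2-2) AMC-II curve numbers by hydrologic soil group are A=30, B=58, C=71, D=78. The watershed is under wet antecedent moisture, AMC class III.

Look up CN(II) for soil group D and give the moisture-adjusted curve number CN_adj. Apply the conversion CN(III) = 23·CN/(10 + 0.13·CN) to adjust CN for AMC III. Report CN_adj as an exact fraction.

CN_adj = 89700/1007 ≈ 89.076

NRCS table: meadow, continuous grass, soil group D → CN(II) = 78
Wet (AMC III): CN(III) = 23·78/(10 + 0.13·78) = 1794/(1007/50) = 89700/1007 ≈ 89.076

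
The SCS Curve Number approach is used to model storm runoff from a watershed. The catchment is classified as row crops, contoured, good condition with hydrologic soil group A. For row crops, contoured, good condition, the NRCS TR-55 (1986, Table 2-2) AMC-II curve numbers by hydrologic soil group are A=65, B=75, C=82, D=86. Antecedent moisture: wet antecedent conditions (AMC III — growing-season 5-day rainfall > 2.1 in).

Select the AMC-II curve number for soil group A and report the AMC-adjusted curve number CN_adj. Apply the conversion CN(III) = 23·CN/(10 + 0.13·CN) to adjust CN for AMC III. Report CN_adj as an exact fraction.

NRCS table: row crops, contoured, good condition, soil group A → CN(II) = 65
CN(III) from CN(II)=65: (23·65)/(10 + 0.13·65) = 29900/369 ≈ 81.030

CN_adj = 29900/369 ≈ 81.030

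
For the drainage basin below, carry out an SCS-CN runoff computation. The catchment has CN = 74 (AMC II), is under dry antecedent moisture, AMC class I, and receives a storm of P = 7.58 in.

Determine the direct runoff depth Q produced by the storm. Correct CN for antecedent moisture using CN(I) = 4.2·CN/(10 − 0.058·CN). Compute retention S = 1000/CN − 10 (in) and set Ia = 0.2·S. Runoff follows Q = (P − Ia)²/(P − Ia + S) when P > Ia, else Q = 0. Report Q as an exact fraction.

Q = 52662447289/21541664550 in ≈ 2.445 in

Adjust CN=74 to AMC I: 4.2·74/(10 − 0.058·74) → (1554/5) ÷ (1427/250) = 77700/1427 ≈ 54.450
Retention S: 1000/CN − 10 with CN=54.450 → S = 6500/777 ≈ 8.366 in
Ia = 0.2S: 0.2·8.366 = 1.673 in (exactly 1300/777)
P − Ia = 7.580 − 1.673 = 229483/38850 ≈ 5.907 in (> 0, runoff occurs)
Runoff Q = (P−Ia)²/(P−Ia+S) = (5.907)²/(5.907+8.366) = 52662447289/21541664550 ≈ 2.445 in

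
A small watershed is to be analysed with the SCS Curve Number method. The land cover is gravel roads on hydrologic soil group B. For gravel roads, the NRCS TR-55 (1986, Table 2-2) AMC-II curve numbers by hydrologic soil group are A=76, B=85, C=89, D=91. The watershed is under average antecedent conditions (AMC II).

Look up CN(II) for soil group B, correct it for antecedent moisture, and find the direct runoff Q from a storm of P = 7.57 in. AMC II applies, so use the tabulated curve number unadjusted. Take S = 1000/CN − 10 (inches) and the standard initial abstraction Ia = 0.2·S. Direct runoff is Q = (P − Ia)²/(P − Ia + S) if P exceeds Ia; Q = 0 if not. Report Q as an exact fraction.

Q = 150528361/25957300 in ≈ 5.799 in

NRCS table: gravel roads, soil group B → CN(II) = 85
CN(II) = 85; AMC II needs no correction.
Retention S: 1000/CN − 10 with CN=85.000 → S = 30/17 ≈ 1.765 in
Initial abstraction Ia = S/5 = (30/17)/5 = 6/17 ≈ 0.353 in
P − Ia = 7.570 − 0.353 = 12269/1700 ≈ 7.217 in (> 0, runoff occurs)
Q = (12269/1700)²/((12269/1700) + 30/17) = (150528361/2890000)/(15269/1700) = 150528361/25957300 in ≈ 5.799 in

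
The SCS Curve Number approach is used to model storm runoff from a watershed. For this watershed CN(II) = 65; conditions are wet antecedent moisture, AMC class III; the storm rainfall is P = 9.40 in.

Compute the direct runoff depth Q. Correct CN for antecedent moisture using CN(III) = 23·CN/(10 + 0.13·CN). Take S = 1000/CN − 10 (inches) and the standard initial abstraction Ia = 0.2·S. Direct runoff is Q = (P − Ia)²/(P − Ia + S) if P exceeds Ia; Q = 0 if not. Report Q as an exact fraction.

Wet (AMC III): CN(III) = 23·65/(10 + 0.13·65) = 1495/(369/20) = 29900/369 ≈ 81.030
Retention S: 1000/CN − 10 with CN=81.030 → S = 700/299 ≈ 2.341 in
Initial abstraction Ia = S/5 = (700/299)/5 = 140/299 ≈ 0.468 in
P − Ia = 9.400 − 0.468 = 13353/1495 ≈ 8.932 in (> 0, runoff occurs)
Q: (13353/1495)² ÷ (16853/1495) = 178302609/25195235 in (≈ 7.077 in)

Q = 178302609/25195235 in ≈ 7.077 in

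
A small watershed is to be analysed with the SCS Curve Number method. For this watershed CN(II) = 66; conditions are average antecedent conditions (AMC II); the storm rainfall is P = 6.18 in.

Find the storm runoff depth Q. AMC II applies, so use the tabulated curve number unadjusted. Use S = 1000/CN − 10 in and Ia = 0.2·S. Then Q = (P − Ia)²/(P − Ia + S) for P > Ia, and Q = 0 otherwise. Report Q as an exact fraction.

Average conditions: CN = 66 (no AMC adjustment).
S = 1000/66 − 10 = 170/33 in ≈ 5.152 in
Initial abstraction Ia = S/5 = (170/33)/5 = 34/33 ≈ 1.030 in
Excess rainfall: 6.180 − 1.030 = 5.150 in; P > Ia so Q > 0
Runoff Q = (P−Ia)²/(P−Ia+S) = (5.150)²/(5.150+5.152) = 72199009/28045050 ≈ 2.574 in

Q = 72199009/28045050 in ≈ 2.574 in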